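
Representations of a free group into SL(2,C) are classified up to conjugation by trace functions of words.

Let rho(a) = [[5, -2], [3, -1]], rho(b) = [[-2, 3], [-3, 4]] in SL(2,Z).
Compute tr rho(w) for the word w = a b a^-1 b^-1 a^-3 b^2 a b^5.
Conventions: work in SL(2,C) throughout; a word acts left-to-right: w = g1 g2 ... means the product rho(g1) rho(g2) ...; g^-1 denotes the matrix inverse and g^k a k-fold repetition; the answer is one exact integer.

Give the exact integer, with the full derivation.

rho(a) = [[5, -2], [3, -1]]
... * rho(b) = [[-2, 3], [-3, 4]]  ->  [[-4, 7], [-3, 5]]
... * rho(a^-1) = [[-1, 2], [-3, 5]]  ->  [[-17, 27], [-12, 19]]
... * rho(b^-1) = [[4, -3], [3, -2]]  ->  [[13, -3], [9, -2]]
... * rho(a^-1) = [[-1, 2], [-3, 5]]  ->  [[-4, 11], [-3, 8]]
... * rho(a^-1) = [[-1, 2], [-3, 5]]  ->  [[-29, 47], [-21, 34]]
... * rho(a^-1) = [[-1, 2], [-3, 5]]  ->  [[-112, 177], [-81, 128]]
... * rho(b) = [[-2, 3], [-3, 4]]  ->  [[-307, 372], [-222, 269]]
... * rho(b) = [[-2, 3], [-3, 4]]  ->  [[-502, 567], [-363, 410]]
... * rho(a) = [[5, -2], [3, -1]]  ->  [[-809, 437], [-585, 316]]
... * rho(b) = [[-2, 3], [-3, 4]]  ->  [[307, -679], [222, -491]]
... * rho(b) = [[-2, 3], [-3, 4]]  ->  [[1423, -1795], [1029, -1298]]
... * rho(b) = [[-2, 3], [-3, 4]]  ->  [[2539, -2911], [1836, -2105]]
... * rho(b) = [[-2, 3], [-3, 4]]  ->  [[3655, -4027], [2643, -2912]]
... * rho(b) = [[-2, 3], [-3, 4]]  ->  [[4771, -5143], [3450, -3719]]
tr = 4771 + -3719 = 1052

1052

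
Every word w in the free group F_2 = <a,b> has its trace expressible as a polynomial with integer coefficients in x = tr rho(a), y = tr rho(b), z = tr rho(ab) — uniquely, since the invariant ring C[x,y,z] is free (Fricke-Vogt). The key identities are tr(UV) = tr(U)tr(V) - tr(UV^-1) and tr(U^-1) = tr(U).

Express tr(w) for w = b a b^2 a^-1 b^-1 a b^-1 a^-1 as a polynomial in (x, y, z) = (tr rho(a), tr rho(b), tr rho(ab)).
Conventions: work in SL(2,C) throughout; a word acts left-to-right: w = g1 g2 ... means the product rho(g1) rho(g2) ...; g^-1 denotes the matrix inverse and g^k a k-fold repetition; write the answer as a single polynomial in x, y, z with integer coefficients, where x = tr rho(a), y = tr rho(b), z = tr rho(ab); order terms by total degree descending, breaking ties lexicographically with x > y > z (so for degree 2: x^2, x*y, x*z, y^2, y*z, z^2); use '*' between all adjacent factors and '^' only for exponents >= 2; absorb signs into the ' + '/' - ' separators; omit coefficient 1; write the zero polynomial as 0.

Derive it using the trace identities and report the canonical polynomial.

trace(a b^2) = trace(b) * trace(a b) - trace(a)   [square of b] = y*z - x
trace(a^2 b) = trace(a) * trace(b a) - trace(b)   [square of a] = x*z - y
trace(a^2) = trace(a) * trace(a) - trace(1)   [square of a] = x^2 - 2
trace(b a^2 b) = trace(b) * trace(a^2 b) - trace(a^2)   [square of b] = x*y*z - x^2 - y^2 + 2
trace(b a^2 b^2) = trace(b) * trace(b a^2 b) - trace(b a^2)   [square of b] = x*y^2*z - x^2*y - y^3 - x*z + 3*y
trace(a b a b) = trace(a b) * trace(a b) - trace(1)   [split at a repeated a] = z^2 - 2
trace(b^2 a b a) = trace(b) * trace(a b a b) - trace(a b a)   [square of b] = y*z^2 - x*z - y
trace(b^2 a b) = trace(b) * trace(b a b) - trace(b a)   [square of b] = y^2*z - x*y - z
trace(b a^2 b^2 a) = trace(a) * trace(b^2 a b a) - trace(b^2 a b)   [square of a] = x*y*z^2 - x^2*z - y^2*z + z
trace(a^2 b^2 a^-1 b) = trace(b a^2 b^2) * trace(a) - trace(b a^2 b^2 a)   [inverse elimination on a] = x^2*y^2*z - x^3*y - x*y^3 - x*y*z^2 + y^2*z + 3*x*y - z
trace(a b^2 a^-1 b^-1 a) = trace(a^2 b^2 a^-1) * trace(b) - trace(a^2 b^2 a^-1 b)   [inverse elimination on b] = -x^2*y^2*z + x^3*y + x*y^3 + x*y*z^2 - 4*x*y + z
trace(a^2 b a b) = trace(a) * trace(b a b a) - trace(b a b)   [square of a] = x*z^2 - y*z - x
trace(a^2 b a) = trace(a) * trace(a b a) - trace(a b)   [square of a] = x^2*z - x*y - z
trace(a^2 b a b^2) = trace(b) * trace(a^2 b a b) - trace(a^2 b a)   [square of b] = x*y*z^2 - x^2*z - y^2*z + z
trace(b a^2 b a b^2) = trace(b) * trace(a^2 b a b^2) - trace(a^2 b a b)   [square of b] = x*y^2*z^2 - x^2*y*z - y^3*z - x*z^2 + 2*y*z + x
trace(a b a b a b) = trace(b a b a) * trace(b a) - trace(a b)   [split at a repeated b] = z^3 - 3*z
trace(b a b^2 a b a) = trace(b) * trace(a b a b a b) - trace(a b a b a)   [square of b] = y*z^3 - x*z^2 - 2*y*z + x
trace(b a b^2 a b) = trace(b) * trace(a b^2 a b) - trace(a b^2 a)   [square of b] = y^2*z^2 - 2*x*y*z + x^2 - 2
trace(b a^2 b a b^2 a) = trace(a) * trace(b a b^2 a b a) - trace(b a b^2 a b)   [square of a] = x*y*z^3 - x^2*z^2 - y^2*z^2 + 2
trace(a b a b^2 a^-1 b a) = trace(b a^2 b a b^2) * trace(a) - trace(b a^2 b a b^2 a)   [inverse elimination on a] = x^2*y^2*z^2 - x^3*y*z - x*y^3*z - x*y*z^3 + y^2*z^2 + 2*x*y*z + x^2 - 2
trace(b a b a b a b^2) = trace(b) * trace(a b a b a b^2) - trace(a b a b a b)   [square of b] = y^2*z^3 - x*y*z^2 - 2*y^2*z - z^3 + x*y + 3*z
trace(a b a b a b a b) = trace(a b) * trace(a b a b a b) - trace(a^-1 b^-1 a^-1 b^-1)   [split at a repeated a] = z^4 - 4*z^2 + 2
trace(a b a b a b a) = trace(a) * trace(b a b a b a) - trace(b a b a b)   [square of a] = x*z^3 - y*z^2 - 2*x*z + y
trace(b a b a b a b^2 a) = trace(b) * trace(a b a b a b a b) - trace(a b a b a b a)   [square of b] = y*z^4 - x*z^3 - 3*y*z^2 + 2*x*z + y
trace(a b a b^2 a^-1 b a b) = trace(b a b a b a b^2) * trace(a) - trace(b a b a b a b^2 a)   [inverse elimination on a] = x*y^2*z^3 - x^2*y*z^2 - y*z^4 - 2*x*y^2*z + x^2*y + 3*y*z^2 + x*z - y
trace(a b^-1 a b a b^2 a^-1 b) = trace(a b a b^2 a^-1 b a) * trace(b) - trace(a b a b^2 a^-1 b a b)   [inverse elimination on b] = x^2*y^3*z^2 - x^3*y^2*z - x*y^4*z - 2*x*y^2*z^3 + x^2*y*z^2 + y^3*z^2 + y*z^4 + 4*x*y^2*z - 3*y*z^2 - x*z - y
trace(b a b^2 a^-1 b^-1 a b^-1 a) = trace(a b^-1 a b a b^2 a^-1) * trace(b) - trace(a b^-1 a b a b^2 a^-1 b)   [inverse elimination on b] = -x^2*y^3*z^2 + x^3*y^2*z + x*y^4*z + 2*x*y^2*z^3 - x^2*y*z^2 - y^3*z^2 - y*z^4 - 4*x*y^2*z + 4*y*z^2 + x*z - y
trace(b a b^2 a^-1 b^-1 a b^-1 a^-1) = trace(b a b^2 a^-1 b^-1 a b^-1) * trace(a) - trace(b a b^2 a^-1 b^-1 a b^-1 a)   [inverse elimination on a] = x^2*y^3*z^2 - 2*x^3*y^2*z - x*y^4*z - 2*x*y^2*z^3 + x^4*y + x^2*y^3 + 2*x^2*y*z^2 + y^3*z^2 + y*z^4 + 4*x*y^2*z - 4*x^2*y - 4*y*z^2 + y

x^2*y^3*z^2 - 2*x^3*y^2*z - x*y^4*z - 2*x*y^2*z^3 + x^4*y + x^2*y^3 + 2*x^2*y*z^2 + y^3*z^2 + y*z^4 + 4*x*y^2*z - 4*x^2*y - 4*y*z^2 + y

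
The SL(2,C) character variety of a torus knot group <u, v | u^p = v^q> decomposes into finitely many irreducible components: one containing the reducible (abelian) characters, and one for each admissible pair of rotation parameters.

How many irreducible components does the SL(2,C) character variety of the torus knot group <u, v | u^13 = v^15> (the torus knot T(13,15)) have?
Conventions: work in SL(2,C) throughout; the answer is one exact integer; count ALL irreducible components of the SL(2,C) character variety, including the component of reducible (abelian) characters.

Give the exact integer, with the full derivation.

85

Gamma = < u, v | u^13 = v^15 > (torus knot T(13,15)); the central element u^13 = v^15 acts as +I or -I in any irreducible SL(2,C) representation.
So on each irreducible component the traces are pinned: tr(u) = 2*cos(pi*alpha/13) with 1 <= alpha <= 12, tr(v) = 2*cos(pi*beta/15) with 1 <= beta <= 14.
The two central values (-1)^alpha I and (-1)^beta I must be the same matrix, so alpha and beta share a parity.
Counting: 6 odd alphas x 7 odd betas + 6 even alphas x 7 even betas = 42 + 42 = 84.
Total: 84 irreducible-character components + 1 reducible (abelian) component = 85.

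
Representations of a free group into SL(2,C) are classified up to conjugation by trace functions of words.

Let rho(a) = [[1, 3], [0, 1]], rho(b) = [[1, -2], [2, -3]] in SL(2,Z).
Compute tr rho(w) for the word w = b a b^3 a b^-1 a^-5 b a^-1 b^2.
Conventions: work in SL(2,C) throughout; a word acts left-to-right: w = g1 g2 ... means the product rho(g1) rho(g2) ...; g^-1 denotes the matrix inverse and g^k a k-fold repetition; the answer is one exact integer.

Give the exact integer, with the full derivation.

-70414

rho(b) = [[1, -2], [2, -3]]
... * rho(a) = [[1, 3], [0, 1]]  ->  [[1, 1], [2, 3]]
... * rho(b) = [[1, -2], [2, -3]]  ->  [[3, -5], [8, -13]]
... * rho(b) = [[1, -2], [2, -3]]  ->  [[-7, 9], [-18, 23]]
... * rho(b) = [[1, -2], [2, -3]]  ->  [[11, -13], [28, -33]]
... * rho(a) = [[1, 3], [0, 1]]  ->  [[11, 20], [28, 51]]
... * rho(b^-1) = [[-3, 2], [-2, 1]]  ->  [[-73, 42], [-186, 107]]
... * rho(a^-1) = [[1, -3], [0, 1]]  ->  [[-73, 261], [-186, 665]]
... * rho(a^-1) = [[1, -3], [0, 1]]  ->  [[-73, 480], [-186, 1223]]
... * rho(a^-1) = [[1, -3], [0, 1]]  ->  [[-73, 699], [-186, 1781]]
... * rho(a^-1) = [[1, -3], [0, 1]]  ->  [[-73, 918], [-186, 2339]]
... * rho(a^-1) = [[1, -3], [0, 1]]  ->  [[-73, 1137], [-186, 2897]]
... * rho(b) = [[1, -2], [2, -3]]  ->  [[2201, -3265], [5608, -8319]]
... * rho(a^-1) = [[1, -3], [0, 1]]  ->  [[2201, -9868], [5608, -25143]]
... * rho(b) = [[1, -2], [2, -3]]  ->  [[-17535, 25202], [-44678, 64213]]
... * rho(b) = [[1, -2], [2, -3]]  ->  [[32869, -40536], [83748, -103283]]
tr = 32869 + -103283 = -70414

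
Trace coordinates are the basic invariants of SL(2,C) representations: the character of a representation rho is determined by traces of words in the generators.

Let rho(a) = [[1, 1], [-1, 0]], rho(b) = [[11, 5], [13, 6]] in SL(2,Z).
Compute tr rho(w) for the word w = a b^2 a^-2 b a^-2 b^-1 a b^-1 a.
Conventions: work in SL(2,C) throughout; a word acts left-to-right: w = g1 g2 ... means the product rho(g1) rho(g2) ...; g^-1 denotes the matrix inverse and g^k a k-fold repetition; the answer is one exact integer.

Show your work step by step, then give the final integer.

rho(a) = [[1, 1], [-1, 0]]
... * rho(b) = [[11, 5], [13, 6]]  ->  [[24, 11], [-11, -5]]
... * rho(b) = [[11, 5], [13, 6]]  ->  [[407, 186], [-186, -85]]
... * rho(a^-1) = [[0, -1], [1, 1]]  ->  [[186, -221], [-85, 101]]
... * rho(a^-1) = [[0, -1], [1, 1]]  ->  [[-221, -407], [101, 186]]
... * rho(b) = [[11, 5], [13, 6]]  ->  [[-7722, -3547], [3529, 1621]]
... * rho(a^-1) = [[0, -1], [1, 1]]  ->  [[-3547, 4175], [1621, -1908]]
... * rho(a^-1) = [[0, -1], [1, 1]]  ->  [[4175, 7722], [-1908, -3529]]
... * rho(b^-1) = [[6, -5], [-13, 11]]  ->  [[-75336, 64067], [34429, -29279]]
... * rho(a) = [[1, 1], [-1, 0]]  ->  [[-139403, -75336], [63708, 34429]]
... * rho(b^-1) = [[6, -5], [-13, 11]]  ->  [[142950, -131681], [-65329, 60179]]
... * rho(a) = [[1, 1], [-1, 0]]  ->  [[274631, 142950], [-125508, -65329]]
tr = 274631 + -65329 = 209302

209302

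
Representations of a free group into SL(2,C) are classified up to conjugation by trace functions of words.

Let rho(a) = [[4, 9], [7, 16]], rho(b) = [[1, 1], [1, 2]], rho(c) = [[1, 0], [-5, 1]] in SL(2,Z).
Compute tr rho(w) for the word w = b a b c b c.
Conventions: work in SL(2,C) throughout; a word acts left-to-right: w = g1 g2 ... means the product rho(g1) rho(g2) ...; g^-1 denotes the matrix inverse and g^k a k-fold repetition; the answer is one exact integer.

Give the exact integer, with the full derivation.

286

rho(b) = [[1, 1], [1, 2]]
... * rho(a) = [[4, 9], [7, 16]]  ->  [[11, 25], [18, 41]]
... * rho(b) = [[1, 1], [1, 2]]  ->  [[36, 61], [59, 100]]
... * rho(c) = [[1, 0], [-5, 1]]  ->  [[-269, 61], [-441, 100]]
... * rho(b) = [[1, 1], [1, 2]]  ->  [[-208, -147], [-341, -241]]
... * rho(c) = [[1, 0], [-5, 1]]  ->  [[527, -147], [864, -241]]
tr = 527 + -241 = 286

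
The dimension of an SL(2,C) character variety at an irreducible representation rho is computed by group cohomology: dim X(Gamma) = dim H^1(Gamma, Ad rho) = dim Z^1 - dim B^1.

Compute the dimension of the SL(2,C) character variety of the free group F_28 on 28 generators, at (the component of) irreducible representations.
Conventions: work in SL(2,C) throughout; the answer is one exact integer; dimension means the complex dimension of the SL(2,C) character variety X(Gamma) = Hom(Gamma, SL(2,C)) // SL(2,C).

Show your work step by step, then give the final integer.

The free group F_28: 28 generators, no relators.
Z^1(Gamma, Ad rho) = (sl_2)^28: a cocycle is a free choice of one sl_2 vector per generator, so dim Z^1 = 3*28 = 84.
Irreducibility makes the coboundary map sl_2 -> Z^1 injective (trivial centralizer), so dim B^1 = 3.
dim X = dim H^1 = dim Z^1 - dim B^1 = 84 - 3 = 81.

81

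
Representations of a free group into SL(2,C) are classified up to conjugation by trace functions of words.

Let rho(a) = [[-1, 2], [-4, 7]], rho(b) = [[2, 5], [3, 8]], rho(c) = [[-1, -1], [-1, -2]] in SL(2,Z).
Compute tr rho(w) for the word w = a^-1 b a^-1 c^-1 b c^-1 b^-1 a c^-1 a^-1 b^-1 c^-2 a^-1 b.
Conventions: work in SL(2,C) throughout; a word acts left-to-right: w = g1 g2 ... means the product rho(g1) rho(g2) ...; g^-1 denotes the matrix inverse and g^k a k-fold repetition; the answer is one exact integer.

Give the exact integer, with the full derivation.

-1203442

rho(a^-1) = [[7, -2], [4, -1]]
... * rho(b) = [[2, 5], [3, 8]]  ->  [[8, 19], [5, 12]]
... * rho(a^-1) = [[7, -2], [4, -1]]  ->  [[132, -35], [83, -22]]
... * rho(c^-1) = [[-2, 1], [1, -1]]  ->  [[-299, 167], [-188, 105]]
... * rho(b) = [[2, 5], [3, 8]]  ->  [[-97, -159], [-61, -100]]
... * rho(c^-1) = [[-2, 1], [1, -1]]  ->  [[35, 62], [22, 39]]
... * rho(b^-1) = [[8, -5], [-3, 2]]  ->  [[94, -51], [59, -32]]
... * rho(a) = [[-1, 2], [-4, 7]]  ->  [[110, -169], [69, -106]]
... * rho(c^-1) = [[-2, 1], [1, -1]]  ->  [[-389, 279], [-244, 175]]
... * rho(a^-1) = [[7, -2], [4, -1]]  ->  [[-1607, 499], [-1008, 313]]
... * rho(b^-1) = [[8, -5], [-3, 2]]  ->  [[-14353, 9033], [-9003, 5666]]
... * rho(c^-1) = [[-2, 1], [1, -1]]  ->  [[37739, -23386], [23672, -14669]]
... * rho(c^-1) = [[-2, 1], [1, -1]]  ->  [[-98864, 61125], [-62013, 38341]]
... * rho(a^-1) = [[7, -2], [4, -1]]  ->  [[-447548, 136603], [-280727, 85685]]
... * rho(b) = [[2, 5], [3, 8]]  ->  [[-485287, -1144916], [-304399, -718155]]
tr = -485287 + -718155 = -1203442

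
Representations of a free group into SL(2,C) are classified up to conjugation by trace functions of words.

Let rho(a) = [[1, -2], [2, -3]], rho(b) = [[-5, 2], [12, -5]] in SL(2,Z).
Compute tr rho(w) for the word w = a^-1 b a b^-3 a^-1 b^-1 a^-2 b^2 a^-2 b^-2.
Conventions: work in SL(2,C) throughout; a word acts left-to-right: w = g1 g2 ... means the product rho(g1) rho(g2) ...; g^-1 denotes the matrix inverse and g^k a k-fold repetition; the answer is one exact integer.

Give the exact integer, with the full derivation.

63834819070

rho(a^-1) = [[-3, 2], [-2, 1]]
... * rho(b) = [[-5, 2], [12, -5]]  ->  [[39, -16], [22, -9]]
... * rho(a) = [[1, -2], [2, -3]]  ->  [[7, -30], [4, -17]]
... * rho(b^-1) = [[-5, -2], [-12, -5]]  ->  [[325, 136], [184, 77]]
... * rho(b^-1) = [[-5, -2], [-12, -5]]  ->  [[-3257, -1330], [-1844, -753]]
... * rho(b^-1) = [[-5, -2], [-12, -5]]  ->  [[32245, 13164], [18256, 7453]]
... * rho(a^-1) = [[-3, 2], [-2, 1]]  ->  [[-123063, 77654], [-69674, 43965]]
... * rho(b^-1) = [[-5, -2], [-12, -5]]  ->  [[-316533, -142144], [-179210, -80477]]
... * rho(a^-1) = [[-3, 2], [-2, 1]]  ->  [[1233887, -775210], [698584, -438897]]
... * rho(a^-1) = [[-3, 2], [-2, 1]]  ->  [[-2151241, 1692564], [-1217958, 958271]]
... * rho(b) = [[-5, 2], [12, -5]]  ->  [[31066973, -12765302], [17589042, -7227271]]
... * rho(b) = [[-5, 2], [12, -5]]  ->  [[-308518489, 125960456], [-174672462, 71314439]]
... * rho(a^-1) = [[-3, 2], [-2, 1]]  ->  [[673634555, -491076522], [381388508, -278030485]]
... * rho(a^-1) = [[-3, 2], [-2, 1]]  ->  [[-1038750621, 856192588], [-588104554, 484746531]]
... * rho(b^-1) = [[-5, -2], [-12, -5]]  ->  [[-5080557951, -2203461698], [-2876435602, -1247523547]]
... * rho(b^-1) = [[-5, -2], [-12, -5]]  ->  [[51844330131, 21178424392], [29352460574, 11990488939]]
tr = 51844330131 + 11990488939 = 63834819070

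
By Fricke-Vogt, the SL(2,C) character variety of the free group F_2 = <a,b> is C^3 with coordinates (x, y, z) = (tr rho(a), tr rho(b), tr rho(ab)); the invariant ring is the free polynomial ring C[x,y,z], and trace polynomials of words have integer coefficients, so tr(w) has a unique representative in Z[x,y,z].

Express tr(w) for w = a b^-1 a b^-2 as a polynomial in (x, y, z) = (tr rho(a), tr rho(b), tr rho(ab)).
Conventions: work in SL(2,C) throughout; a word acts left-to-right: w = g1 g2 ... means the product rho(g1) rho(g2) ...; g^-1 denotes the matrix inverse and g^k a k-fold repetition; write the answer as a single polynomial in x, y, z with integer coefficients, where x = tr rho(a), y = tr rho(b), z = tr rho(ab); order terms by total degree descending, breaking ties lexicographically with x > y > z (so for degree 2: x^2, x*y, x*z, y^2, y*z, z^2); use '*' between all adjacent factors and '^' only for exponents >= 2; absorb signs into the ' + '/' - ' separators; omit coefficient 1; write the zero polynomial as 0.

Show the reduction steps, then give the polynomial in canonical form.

next, tr(a^2) = tr(a)*tr(a) - tr(1)  (reduce the a square) = x^2 - 2
and tr(a^2 b) = tr(a)*tr(b a) - tr(b)  (reduce the a square) = x*z - y
next, tr(b^-1 a^2) = tr(a^2)*tr(b) - tr(a^2 b)  (eliminate b^-1) = x^2*y - x*z - y
and tr(a b^-2 a) = tr(b^-1 a^2)*tr(b) - tr(b^-1 a^2 b)  (eliminate b^-1) = x^2*y^2 - x*y*z - x^2 - y^2 + 2
next, tr(a b a b) = tr(a b)*tr(a b) - tr(1)  (split on a) = z^2 - 2
next, tr(b^-1 a b a) = tr(a b a)*tr(b) - tr(a b a b)  (eliminate b^-1) = x*y*z - y^2 - z^2 + 2
next, tr(a b^-2 a b) = tr(b^-1 a b a)*tr(b) - tr(b^-1 a b a b)  (eliminate b^-1) = x*y^2*z - y^3 - y*z^2 - x*z + 3*y
next, tr(a b^-1 a b^-2) = tr(a b^-2 a)*tr(b) - tr(a b^-2 a b)  (eliminate b^-1) = x^2*y^3 - 2*x*y^2*z - x^2*y + y*z^2 + x*z - y

x^2*y^3 - 2*x*y^2*z - x^2*y + y*z^2 + x*z - y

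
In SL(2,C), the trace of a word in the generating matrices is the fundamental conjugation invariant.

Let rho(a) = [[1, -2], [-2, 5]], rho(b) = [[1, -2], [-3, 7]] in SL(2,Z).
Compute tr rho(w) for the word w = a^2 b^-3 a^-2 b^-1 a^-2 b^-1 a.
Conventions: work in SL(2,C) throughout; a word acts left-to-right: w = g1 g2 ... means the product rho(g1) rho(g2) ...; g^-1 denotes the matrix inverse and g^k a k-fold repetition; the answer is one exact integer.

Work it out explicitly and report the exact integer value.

rho(a) = [[1, -2], [-2, 5]]
... * rho(a) = [[1, -2], [-2, 5]]  ->  [[5, -12], [-12, 29]]
... * rho(b^-1) = [[7, 2], [3, 1]]  ->  [[-1, -2], [3, 5]]
... * rho(b^-1) = [[7, 2], [3, 1]]  ->  [[-13, -4], [36, 11]]
... * rho(b^-1) = [[7, 2], [3, 1]]  ->  [[-103, -30], [285, 83]]
... * rho(a^-1) = [[5, 2], [2, 1]]  ->  [[-575, -236], [1591, 653]]
... * rho(a^-1) = [[5, 2], [2, 1]]  ->  [[-3347, -1386], [9261, 3835]]
... * rho(b^-1) = [[7, 2], [3, 1]]  ->  [[-27587, -8080], [76332, 22357]]
... * rho(a^-1) = [[5, 2], [2, 1]]  ->  [[-154095, -63254], [426374, 175021]]
... * rho(a^-1) = [[5, 2], [2, 1]]  ->  [[-896983, -371444], [2481912, 1027769]]
... * rho(b^-1) = [[7, 2], [3, 1]]  ->  [[-7393213, -2165410], [20456691, 5991593]]
... * rho(a) = [[1, -2], [-2, 5]]  ->  [[-3062393, 3959376], [8473505, -10955417]]
tr = -3062393 + -10955417 = -14017810

-14017810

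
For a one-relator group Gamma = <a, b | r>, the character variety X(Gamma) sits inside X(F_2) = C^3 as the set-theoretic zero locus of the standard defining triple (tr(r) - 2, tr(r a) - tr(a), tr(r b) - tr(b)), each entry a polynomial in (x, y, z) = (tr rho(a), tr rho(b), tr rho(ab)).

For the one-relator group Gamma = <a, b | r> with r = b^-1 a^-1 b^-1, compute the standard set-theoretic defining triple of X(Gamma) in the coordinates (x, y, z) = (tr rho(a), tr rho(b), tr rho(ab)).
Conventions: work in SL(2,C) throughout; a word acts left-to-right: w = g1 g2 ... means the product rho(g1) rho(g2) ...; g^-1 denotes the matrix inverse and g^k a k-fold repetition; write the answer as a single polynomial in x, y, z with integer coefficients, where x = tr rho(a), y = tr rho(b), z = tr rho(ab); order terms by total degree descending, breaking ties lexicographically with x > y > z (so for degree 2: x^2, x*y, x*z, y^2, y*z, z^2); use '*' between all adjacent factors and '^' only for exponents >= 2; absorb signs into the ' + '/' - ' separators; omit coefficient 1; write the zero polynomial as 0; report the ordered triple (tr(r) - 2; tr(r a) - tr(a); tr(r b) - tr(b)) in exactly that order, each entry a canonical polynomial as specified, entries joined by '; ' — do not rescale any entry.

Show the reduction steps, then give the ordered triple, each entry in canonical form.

trace(b^-1) = trace(b) = y
trace(b^-1 a) = trace(a) * trace(b) - trace(a b)   [inverse elimination on b] = x*y - z
trace(a^-1 b^-1) = trace(b^-1) * trace(a) - trace(b^-1 a)   [inverse elimination on a] = z
trace(b^-1 a^-1 b^-1) = trace(a^-1 b^-1) * trace(b) - trace(a^-1)   [inverse elimination on b] = y*z - x
trace(b a b a) = trace(a b) * trace(a b) - trace(1)   [split at repeated a] = z^2 - 2
trace(a b a^-1 b) = trace(b a b) * trace(a) - trace(b a b a) = x*y*z - x^2 - z^2 + 2
trace(a^-1 b^-1 a b) = trace(a b a^-1) * trace(b) - trace(a b a^-1 b) = -x*y*z + x^2 + y^2 + z^2 - 2
trace(b^-1 a^-1 b^-1 a) = trace(a^-1 b^-1 a) * trace(b) - trace(a^-1 b^-1 a b) = x*y*z - x^2 - z^2 + 2
assemble the triple (trace(r) - 2; trace(r a) - x; trace(r b) - y)

y*z - x - 2; x*y*z - x^2 - z^2 - x + 2; -y + z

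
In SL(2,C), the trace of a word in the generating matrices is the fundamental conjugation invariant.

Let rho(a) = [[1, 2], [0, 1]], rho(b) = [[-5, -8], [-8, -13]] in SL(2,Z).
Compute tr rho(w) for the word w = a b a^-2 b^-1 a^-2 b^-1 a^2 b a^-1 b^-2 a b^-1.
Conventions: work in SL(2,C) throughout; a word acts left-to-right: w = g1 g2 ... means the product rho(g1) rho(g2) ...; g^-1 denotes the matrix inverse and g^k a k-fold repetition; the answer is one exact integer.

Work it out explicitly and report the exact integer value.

rho(a) = [[1, 2], [0, 1]]
... * rho(b) = [[-5, -8], [-8, -13]]  ->  [[-21, -34], [-8, -13]]
... * rho(a^-1) = [[1, -2], [0, 1]]  ->  [[-21, 8], [-8, 3]]
... * rho(a^-1) = [[1, -2], [0, 1]]  ->  [[-21, 50], [-8, 19]]
... * rho(b^-1) = [[-13, 8], [8, -5]]  ->  [[673, -418], [256, -159]]
... * rho(a^-1) = [[1, -2], [0, 1]]  ->  [[673, -1764], [256, -671]]
... * rho(a^-1) = [[1, -2], [0, 1]]  ->  [[673, -3110], [256, -1183]]
... * rho(b^-1) = [[-13, 8], [8, -5]]  ->  [[-33629, 20934], [-12792, 7963]]
... * rho(a) = [[1, 2], [0, 1]]  ->  [[-33629, -46324], [-12792, -17621]]
... * rho(a) = [[1, 2], [0, 1]]  ->  [[-33629, -113582], [-12792, -43205]]
... * rho(b) = [[-5, -8], [-8, -13]]  ->  [[1076801, 1745598], [409600, 664001]]
... * rho(a^-1) = [[1, -2], [0, 1]]  ->  [[1076801, -408004], [409600, -155199]]
... * rho(b^-1) = [[-13, 8], [8, -5]]  ->  [[-17262445, 10654428], [-6566392, 4052795]]
... * rho(b^-1) = [[-13, 8], [8, -5]]  ->  [[309647209, -191371700], [117785456, -72795111]]
... * rho(a) = [[1, 2], [0, 1]]  ->  [[309647209, 427922718], [117785456, 162775801]]
... * rho(b^-1) = [[-13, 8], [8, -5]]  ->  [[-602031973, 337564082], [-229004520, 128404643]]
tr = -602031973 + 128404643 = -473627330

-473627330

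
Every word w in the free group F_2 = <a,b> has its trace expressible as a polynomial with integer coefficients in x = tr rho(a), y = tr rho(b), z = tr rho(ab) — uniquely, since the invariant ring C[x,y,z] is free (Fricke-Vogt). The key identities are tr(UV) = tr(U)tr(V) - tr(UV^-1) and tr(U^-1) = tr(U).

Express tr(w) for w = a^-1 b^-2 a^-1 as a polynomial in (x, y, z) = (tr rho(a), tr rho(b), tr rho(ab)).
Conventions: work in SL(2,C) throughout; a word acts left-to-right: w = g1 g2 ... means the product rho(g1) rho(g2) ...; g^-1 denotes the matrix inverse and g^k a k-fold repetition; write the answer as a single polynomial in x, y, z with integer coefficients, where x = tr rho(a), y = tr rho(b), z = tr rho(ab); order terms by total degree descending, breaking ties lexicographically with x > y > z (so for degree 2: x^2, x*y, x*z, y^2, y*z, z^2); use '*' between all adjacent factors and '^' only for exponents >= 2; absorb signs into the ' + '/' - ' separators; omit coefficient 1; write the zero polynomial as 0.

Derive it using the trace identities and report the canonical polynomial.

use: tr(a^-1) = tr(a) = x
tr(a^-2) = tr(a^-1) tr(a) - tr(1)  (eliminate a^-1) = x^2 - 2
apply: tr(b a^-1) = tr(b) tr(a) - tr(b a)  (eliminate a^-1) = x*y - z
tr(a^-2 b) = tr(b a^-1) tr(a) - tr(b)  (eliminate a^-1) = x^2*y - x*z - y
use: tr(a^-2 b^-1) = tr(a^-2) tr(b) - tr(a^-2 b)  (eliminate b^-1) = x*z - y
tr(a^-1 b^-2 a^-1) = tr(a^-2 b^-1) tr(b) - tr(a^-2)  (eliminate b^-1) = x*y*z - x^2 - y^2 + 2

x*y*z - x^2 - y^2 + 2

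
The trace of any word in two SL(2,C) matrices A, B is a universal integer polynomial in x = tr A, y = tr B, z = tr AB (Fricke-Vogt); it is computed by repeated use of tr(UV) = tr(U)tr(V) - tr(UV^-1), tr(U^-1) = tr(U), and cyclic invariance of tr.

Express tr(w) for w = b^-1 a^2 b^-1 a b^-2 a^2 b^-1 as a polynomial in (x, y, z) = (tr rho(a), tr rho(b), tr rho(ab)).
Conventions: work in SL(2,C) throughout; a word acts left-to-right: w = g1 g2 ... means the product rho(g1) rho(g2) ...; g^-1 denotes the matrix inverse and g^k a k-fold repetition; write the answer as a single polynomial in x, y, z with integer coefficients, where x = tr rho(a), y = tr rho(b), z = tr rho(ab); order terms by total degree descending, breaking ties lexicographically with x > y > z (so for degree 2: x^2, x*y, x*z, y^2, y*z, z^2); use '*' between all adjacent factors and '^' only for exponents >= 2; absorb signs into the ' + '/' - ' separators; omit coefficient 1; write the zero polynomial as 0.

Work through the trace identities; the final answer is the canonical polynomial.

x^5*y^5 - 3*x^4*y^4*z - 2*x^5*y^3 - 2*x^3*y^5 + 3*x^3*y^3*z^2 + 4*x^4*y^2*z + 4*x^2*y^4*z - x^2*y^2*z^3 + x^5*y + 5*x^3*y^3 - 2*x^3*y*z^2 + x*y^5 - 2*x*y^3*z^2 - x^4*z - 8*x^2*y^2*z - y^4*z - 3*x^3*y - 3*x*y^3 + 3*x*y*z^2 + 3*x^2*z + 3*y^2*z + x*y - z

tr(a^2) = tr(a) tr(a) - tr(1)   [square of a] = x^2 - 2
so tr(a^3) = tr(a) tr(a^2) - tr(a)   [square of a] = x^3 - 3*x
tr(a^4) = tr(a) tr(a^3) - tr(a^2)   [square of a] = x^4 - 4*x^2 + 2
so tr(a^5) = tr(a) tr(a^4) - tr(a^3)   [square of a] = x^5 - 5*x^3 + 5*x
tr(b a^2) = tr(a) tr(b a) - tr(b)   [square of a] = x*z - y
tr(b a^3) = tr(a) tr(b a^2) - tr(b a)   [square of a] = x^2*z - x*y - z
reduce: tr(a^3 b a) = tr(a) tr(b a^3) - tr(b a^2)   [square of a] = x^3*z - x^2*y - 2*x*z + y
tr(a^5 b) = tr(a) tr(a^3 b a) - tr(a^3 b)   [square of a] = x^4*z - x^3*y - 3*x^2*z + 2*x*y + z
tr(a^3 b^-1 a^2) = tr(a^5) tr(b) - tr(a^5 b)   [inverse elimination on b] = x^5*y - x^4*z - 4*x^3*y + 3*x^2*z + 3*x*y - z
so tr(b a b a) = tr(a b) tr(a b) - tr(1)   [split at a repeated a] = z^2 - 2
reduce: tr(b a b) = tr(b) tr(a b) - tr(a)   [square of b] = y*z - x
so tr(b a^2 b a) = tr(a) tr(b a b a) - tr(b a b)   [square of a] = x*z^2 - y*z - x
so tr(b a^2 b) = tr(b) tr(a^2 b) - tr(a^2)   [square of b] = x*y*z - x^2 - y^2 + 2
so tr(a b a^2 b a) = tr(a) tr(b a^2 b a) - tr(b a^2 b)   [square of a] = x^2*z^2 - 2*x*y*z + y^2 - 2
so tr(a^2 b a^3 b) = tr(a) tr(a b a^2 b a) - tr(a b a^2 b)   [square of a] = x^3*z^2 - 2*x^2*y*z + x*y^2 - x*z^2 + y*z - x
tr(a^3 b^-1 a^2 b) = tr(a^2 b a^3) tr(b) - tr(a^2 b a^3 b)   [inverse elimination on b] = x^4*y*z - x^3*y^2 - x^3*z^2 - x^2*y*z + x*y^2 + x*z^2 + x
reduce: tr(a b^-1 a^2 b^-1 a^2) = tr(a^3 b^-1 a^2) tr(b) - tr(a^3 b^-1 a^2 b)   [inverse elimination on b] = x^5*y^2 - 2*x^4*y*z - 3*x^3*y^2 + x^3*z^2 + 4*x^2*y*z + 2*x*y^2 - x*z^2 - y*z - x
reduce: tr(b a b a^3) = tr(a) tr(b a b a^2) - tr(b a b a)   [square of a] = x^2*z^2 - x*y*z - x^2 - z^2 + 2
so tr(a^2 b a b a^2) = tr(a) tr(b a b a^3) - tr(b a b a^2)   [square of a] = x^3*z^2 - x^2*y*z - x^3 - 2*x*z^2 + y*z + 3*x
so tr(b a b a b a) = tr(b a b a) tr(b a) - tr(a b)   [split at a repeated b] = z^3 - 3*z
so tr(b a b a b) = tr(b) tr(a b a b) - tr(a b a)   [square of b] = y*z^2 - x*z - y
so tr(b a b a^2 b a) = tr(a) tr(b a b a b a) - tr(b a b a b)   [square of a] = x*z^3 - y*z^2 - 2*x*z + y
tr(b a b a^2 b) = tr(b) tr(a b a^2 b) - tr(a b a^2)   [square of b] = x*y*z^2 - x^2*z - y^2*z + z
reduce: tr(a^2 b a b a^2 b) = tr(a) tr(b a b a^2 b a) - tr(b a b a^2 b)   [square of a] = x^2*z^3 - 2*x*y*z^2 - x^2*z + y^2*z + x*y - z
reduce: tr(a^2 b^-1 a^2 b a b) = tr(a^2 b a b a^2) tr(b) - tr(a^2 b a b a^2 b)   [inverse elimination on b] = x^3*y*z^2 - x^2*y^2*z - x^2*z^3 - x^3*y + x^2*z + 2*x*y + z
so tr(a b^-1 a^2 b^-1 a^2 b) = tr(a^2 b^-1 a^2 b a) tr(b) - tr(a^2 b^-1 a^2 b a b)   [inverse elimination on b] = x^4*y^2*z - x^3*y^3 - 2*x^3*y*z^2 + x^2*z^3 + x^3*y + x*y^3 + x*y*z^2 - x^2*z - x*y - z
so tr(b^-1 a^2 b^-1 a b^-1 a^2) = tr(a b^-1 a^2 b^-1 a^2) tr(b) - tr(a b^-1 a^2 b^-1 a^2 b)   [inverse elimination on b] = x^5*y^3 - 3*x^4*y^2*z - 2*x^3*y^3 + 3*x^3*y*z^2 + 4*x^2*y^2*z - x^2*z^3 - x^3*y + x*y^3 - 2*x*y*z^2 + x^2*z - y^2*z + z
so tr(a^4 b^-1 a b) = tr(a b a^4) tr(b) - tr(a b a^4 b)   [inverse elimination on b] = x^4*y*z - x^3*y^2 - x^3*z^2 - 2*x^2*y*z + x^3 + 2*x*y^2 + 2*x*z^2 - 3*x
tr(a^2 b^-1 a b^-1 a^2) = tr(a^4 b^-1 a) tr(b) - tr(a^4 b^-1 a b)   [inverse elimination on b] = x^5*y^2 - 2*x^4*y*z - 3*x^3*y^2 + x^3*z^2 + 5*x^2*y*z - x^3 + x*y^2 - 2*x*z^2 - y*z + 3*x
reduce: tr(a^2 b^-2 a^2 b^-1 a b^-1) = tr(b^-1 a^2 b^-1 a b^-1 a^2) tr(b) - tr(b^-1 a^2 b^-1 a b^-1 a^2 b)   [inverse elimination on b] = x^5*y^4 - 3*x^4*y^3*z - x^5*y^2 - 2*x^3*y^4 + 3*x^3*y^2*z^2 + 2*x^4*y*z + 4*x^2*y^3*z - x^2*y*z^3 + 2*x^3*y^2 - x^3*z^2 + x*y^4 - 2*x*y^2*z^2 - 4*x^2*y*z - y^3*z + x^3 - x*y^2 + 2*x*z^2 + 2*y*z - 3*x
tr(a^3 b^-2 a^2) = tr(b^-1 a^5) tr(b) - tr(b^-1 a^5 b)   [inverse elimination on b] = x^5*y^2 - x^4*y*z - x^5 - 4*x^3*y^2 + 3*x^2*y*z + 5*x^3 + 3*x*y^2 - y*z - 5*x
tr(a^3 b^-2 a^2 b) = tr(a^2 b a^3 b^-1) tr(b) - tr(a^2 b a^3)   [inverse elimination on b] = x^4*y^2*z - x^3*y^3 - x^3*y*z^2 - x^4*z - x^2*y^2*z + x^3*y + x*y^3 + x*y*z^2 + 3*x^2*z - x*y - z
reduce: tr(a^2 b^-2 a^2 b^-1 a) = tr(a^3 b^-2 a^2) tr(b) - tr(a^3 b^-2 a^2 b)   [inverse elimination on b] = x^5*y^3 - 2*x^4*y^2*z - x^5*y - 3*x^3*y^3 + x^3*y*z^2 + x^4*z + 4*x^2*y^2*z + 4*x^3*y + 2*x*y^3 - x*y*z^2 - 3*x^2*z - y^2*z - 4*x*y + z
reduce: tr(b^-1 a^2 b^-1 a b^-2 a^2 b^-1) = tr(a^2 b^-2 a^2 b^-1 a b^-1) tr(b) - tr(a^2 b^-2 a^2 b^-1 a)   [inverse elimination on b] = x^5*y^5 - 3*x^4*y^4*z - 2*x^5*y^3 - 2*x^3*y^5 + 3*x^3*y^3*z^2 + 4*x^4*y^2*z + 4*x^2*y^4*z - x^2*y^2*z^3 + x^5*y + 5*x^3*y^3 - 2*x^3*y*z^2 + x*y^5 - 2*x*y^3*z^2 - x^4*z - 8*x^2*y^2*z - y^4*z - 3*x^3*y - 3*x*y^3 + 3*x*y*z^2 + 3*x^2*z + 3*y^2*z + x*y - z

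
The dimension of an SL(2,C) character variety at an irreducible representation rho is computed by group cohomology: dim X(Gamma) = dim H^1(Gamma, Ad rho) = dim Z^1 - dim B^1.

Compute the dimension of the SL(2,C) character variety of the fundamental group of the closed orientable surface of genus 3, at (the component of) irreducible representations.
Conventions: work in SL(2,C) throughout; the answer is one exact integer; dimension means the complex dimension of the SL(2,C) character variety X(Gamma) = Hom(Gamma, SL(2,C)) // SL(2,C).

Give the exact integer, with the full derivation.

The genus-3 surface group: 2g = 6 generators, one relator prod [a_i, b_i].
A cocycle assigns one sl_2 vector per generator subject to the relator condition d_2(z) = 0: dim of the unconstrained space is 3*2g = 18.
At an irreducible rho, H^2 = coker(d_2) vanishes (Poincare duality: H^2 is dual to H^0 = invariants = 0), so d_2 is surjective onto sl_2 and dim Z^1 = 18 - 3 = 15.
Coboundaries contribute dim B^1 = 3 (injective at irreducible rho).
Hence dim X = 15 - 3 = 12.

12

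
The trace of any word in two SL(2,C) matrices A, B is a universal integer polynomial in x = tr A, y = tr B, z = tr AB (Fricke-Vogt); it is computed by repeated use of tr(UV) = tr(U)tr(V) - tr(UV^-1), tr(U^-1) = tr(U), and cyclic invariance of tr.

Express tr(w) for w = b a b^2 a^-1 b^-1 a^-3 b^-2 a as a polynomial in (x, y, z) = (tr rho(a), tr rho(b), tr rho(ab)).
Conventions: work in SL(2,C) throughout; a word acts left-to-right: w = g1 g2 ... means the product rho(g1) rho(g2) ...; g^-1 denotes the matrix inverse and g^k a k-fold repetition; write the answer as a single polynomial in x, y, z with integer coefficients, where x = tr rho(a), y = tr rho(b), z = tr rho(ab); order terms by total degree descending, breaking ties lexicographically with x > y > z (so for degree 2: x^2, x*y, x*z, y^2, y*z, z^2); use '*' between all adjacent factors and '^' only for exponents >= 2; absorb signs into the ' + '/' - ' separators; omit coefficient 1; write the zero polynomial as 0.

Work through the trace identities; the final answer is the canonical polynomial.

tr(a b^2) = tr(b) * tr(a b) - tr(a) = y*z - x
use: tr(b a b^2) = tr(b) * tr(a b^2) - tr(a b) = y^2*z - x*y - z
tr(a b a b) = tr(b a) * tr(b a) - tr(1)   [split at repeated b] = z^2 - 2
tr(a b a) = tr(a) * tr(b a) - tr(b) = x*z - y
tr(b a b^2 a) = tr(b) * tr(a b a b) - tr(a b a) = y*z^2 - x*z - y
use: tr(b a b^2 a^-1) = tr(b a b^2) * tr(a) - tr(b a b^2 a) = x*y^2*z - x^2*y - y*z^2 + y
apply: tr(b a b a b^2) = tr(b) * tr(b a b a b) - tr(b a b a) = y^2*z^2 - x*y*z - y^2 - z^2 + 2
tr(a b a b a b) = tr(a b) * tr(a b a b) - tr(a^-1 b^-1)   [split at repeated a] = z^3 - 3*z
tr(a b a b a) = tr(a) * tr(b a b a) - tr(b a b) = x*z^2 - y*z - x
tr(b a b a b^2 a) = tr(b) * tr(a b a b a b) - tr(a b a b a) = y*z^3 - x*z^2 - 2*y*z + x
apply: tr(a^-1 b a b a b^2) = tr(b a b a b^2) * tr(a) - tr(b a b a b^2 a) = x*y^2*z^2 - x^2*y*z - y*z^3 - x*y^2 + 2*y*z + x
apply: tr(a b a b^2 a^-2 b) = tr(a^-1 b a b a b^2) * tr(a) - tr(a^-1 b a b a b^2 a) = x^2*y^2*z^2 - x^3*y*z - x*y*z^3 - x^2*y^2 - y^2*z^2 + 3*x*y*z + x^2 + y^2 + z^2 - 2
tr(b^-1 a b a b^2 a^-2) = tr(a b a b^2 a^-2) * tr(b) - tr(a b a b^2 a^-2 b) = -x^2*y^2*z^2 + x^3*y*z + x*y^3*z + x*y*z^3 - 3*x*y*z - x^2 - z^2 + 2
tr(b^-1 a b a b^2 a^-1) = tr(a b a b^2 a^-1) * tr(b) - tr(a b a b^2 a^-1 b) = -x*y^2*z^2 + x^2*y*z + y^3*z + y*z^3 - 3*y*z - x
tr(a^-2 b^-1 a b a b^2 a^-1) = tr(b^-1 a b a b^2 a^-2) * tr(a) - tr(b^-1 a b a b^2 a^-1) = -x^3*y^2*z^2 + x^4*y*z + x^2*y^3*z + x^2*y*z^3 + x*y^2*z^2 - 4*x^2*y*z - y^3*z - y*z^3 - x^3 - x*z^2 + 3*y*z + 3*x
use: tr(b a b^3) = tr(b) * tr(b^2 a b) - tr(b^2 a) = y^3*z - x*y^2 - 2*y*z + x
apply: tr(b a^-1 b a b^2) = tr(b a b^3) * tr(a) - tr(b a b^3 a) = x*y^3*z - x^2*y^2 - y^2*z^2 - x*y*z + x^2 + y^2 + z^2 - 2
use: tr(b^2) = tr(b) * tr(b) - tr(1) = y^2 - 2
tr(a b^2 a) = tr(a) * tr(b^2 a) - tr(b^2) = x*y*z - x^2 - y^2 + 2
tr(b a b^2 a b) = tr(b) * tr(a b^2 a b) - tr(a b^2 a) = y^2*z^2 - 2*x*y*z + x^2 - 2
apply: tr(b a^-1 b a b^2 a) = tr(b a b^2 a b) * tr(a) - tr(b a b^2 a b a) = x*y^2*z^2 - 2*x^2*y*z - y*z^3 + x^3 + x*z^2 + 2*y*z - 3*x
tr(b a b^2 a^-1 b a^-1) = tr(b a^-1 b a b^2) * tr(a) - tr(b a^-1 b a b^2 a) = x^2*y^3*z - x^3*y^2 - 2*x*y^2*z^2 + x^2*y*z + y*z^3 + x*y^2 - 2*y*z + x
apply: tr(b a b a b^3) = tr(b) * tr(a b a b^3) - tr(a b a b^2) = y^3*z^2 - x*y^2*z - y^3 - 2*y*z^2 + x*z + 3*y
use: tr(b a b a b^3 a) = tr(b) * tr(a b a b a b^2) - tr(a b a b a b) = y^2*z^3 - x*y*z^2 - 2*y^2*z - z^3 + x*y + 3*z
apply: tr(b a b a b^3 a^-1) = tr(b a b a b^3) * tr(a) - tr(b a b a b^3 a) = x*y^3*z^2 - x^2*y^2*z - y^2*z^3 - x*y^3 - x*y*z^2 + x^2*z + 2*y^2*z + z^3 + 2*x*y - 3*z
apply: tr(b a^-2 b a b a b^2) = tr(b a b a b^3 a^-1) * tr(a) - tr(b a b a b^3) = x^2*y^3*z^2 - x^3*y^2*z - x*y^2*z^3 - x^2*y^3 - x^2*y*z^2 - y^3*z^2 + x^3*z + 3*x*y^2*z + x*z^3 + 2*x^2*y + y^3 + 2*y*z^2 - 4*x*z - 3*y
tr(a b a b^2 a) = tr(a) * tr(b a b^2 a) - tr(b a b^2) = x*y*z^2 - x^2*z - y^2*z + z
tr(b a b a b^2 a b) = tr(b) * tr(a b a b^2 a b) - tr(a b a b^2 a) = y^2*z^3 - 2*x*y*z^2 + x^2*z - y^2*z + x*y - z
use: tr(a b a b a b a b) = tr(a b a b a b) * tr(a b) - tr(b a b a)   [split at repeated a] = z^4 - 4*z^2 + 2
use: tr(a b a b a b a) = tr(a) * tr(b a b a b a) - tr(b a b a b) = x*z^3 - y*z^2 - 2*x*z + y
use: tr(b a b a b^2 a b a) = tr(b) * tr(a b a b a b a b) - tr(a b a b a b a) = y*z^4 - x*z^3 - 3*y*z^2 + 2*x*z + y
tr(b a b a b^2 a b a^-1) = tr(b a b a b^2 a b) * tr(a) - tr(b a b a b^2 a b a) = x*y^2*z^3 - 2*x^2*y*z^2 - y*z^4 + x^3*z - x*y^2*z + x*z^3 + x^2*y + 3*y*z^2 - 3*x*z - y
tr(b a^-2 b a b a b^2 a) = tr(b a b a b^2 a b a^-1) * tr(a) - tr(b a b a b^2 a b) = x^2*y^2*z^3 - 2*x^3*y*z^2 - x*y*z^4 + x^4*z - x^2*y^2*z + x^2*z^3 - y^2*z^3 + x^3*y + 5*x*y*z^2 - 4*x^2*z + y^2*z - 2*x*y + z
use: tr(a b a b^2 a^-1 b a^-2 b) = tr(b a^-2 b a b a b^2) * tr(a) - tr(b a^-2 b a b a b^2 a) = x^3*y^3*z^2 - x^4*y^2*z - 2*x^2*y^2*z^3 - x^3*y^3 + x^3*y*z^2 - x*y^3*z^2 + x*y*z^4 + 4*x^2*y^2*z + y^2*z^3 + x^3*y + x*y^3 - 3*x*y*z^2 - y^2*z - x*y - z
tr(a^-2 b^-1 a b a b^2 a^-1 b) = tr(a b a b^2 a^-1 b a^-2) * tr(b) - tr(a b a b^2 a^-1 b a^-2 b) = -x^3*y^3*z^2 + x^4*y^2*z + x^2*y^4*z + 2*x^2*y^2*z^3 - x^3*y*z^2 - x*y^3*z^2 - x*y*z^4 - 3*x^2*y^2*z - x^3*y + 3*x*y*z^2 - y^2*z + 2*x*y + z
use: tr(b^-1 a b a b^2 a^-1 b^-1 a^-2) = tr(a^-2 b^-1 a b a b^2 a^-1) * tr(b) - tr(a^-2 b^-1 a b a b^2 a^-1 b) = -x^2*y^2*z^3 + x^3*y*z^2 + 2*x*y^3*z^2 + x*y*z^4 - x^2*y^2*z - y^4*z - y^2*z^3 - 4*x*y*z^2 + 4*y^2*z + x*y - z
tr(a^-1 b a b^2 a^-1) = tr(b a b^2 a^-1) * tr(a) - tr(b a b^2) = x^2*y^2*z - x^3*y - x*y*z^2 - y^2*z + 2*x*y + z
tr(b a b^2 a^-1 b^-1 a^-1) = tr(a^-1 b a b^2 a^-1) * tr(b) - tr(a^-1 b a b^2 a^-1 b) = x*y^2*z^2 - x^2*y*z - y^3*z - y*z^3 + x*y^2 + 3*y*z - x
apply: tr(a^-2 b^-2 a b a b^2 a^-1 b^-1) = tr(b^-1 a b a b^2 a^-1 b^-1 a^-2) * tr(b) - tr(b^-1 a b a b^2 a^-1 b^-1 a^-2 b) = -x^2*y^3*z^3 + x^3*y^2*z^2 + 2*x*y^4*z^2 + x*y^2*z^4 - x^2*y^3*z - y^5*z - y^3*z^3 - 5*x*y^2*z^2 + x^2*y*z + 5*y^3*z + y*z^3 - 4*y*z + x
tr(a^-1 b a b a b) = tr(b a b a b) * tr(a) - tr(b a b a b a) = x*y*z^2 - x^2*z - z^3 - x*y + 3*z
use: tr(a^2 b a b a) = tr(a) * tr(a b a b a) - tr(a b a b) = x^2*z^2 - x*y*z - x^2 - z^2 + 2
apply: tr(a b a b a b^2 a) = tr(b) * tr(a^2 b a b a b) - tr(a^2 b a b a) = x*y*z^3 - x^2*z^2 - y^2*z^2 - x*y*z + x^2 + y^2 + z^2 - 2
apply: tr(b a b a b^2 a b^-1 a) = tr(a b a b a b^2 a) * tr(b) - tr(a b a b a b^2 a b) = x*y^2*z^3 - x^2*y*z^2 - y^3*z^2 - y*z^4 - x*y^2*z + x*z^3 + x^2*y + y^3 + 4*y*z^2 - 2*x*z - 3*y
use: tr(b^-1 a^-1 b a b a b^2 a) = tr(b a b a b^2 a b^-1) * tr(a) - tr(b a b a b^2 a b^-1 a) = -x*y^2*z^3 + 2*x^2*y*z^2 + y^3*z^2 + y*z^4 - x^3*z - x*z^3 - x^2*y - y^3 - 4*y*z^2 + 3*x*z + 3*y
use: tr(a b a b^2 a^-1 b^-1 a^-1 b) = tr(b^-1 a^-1 b a b a b^2) * tr(a) - tr(b^-1 a^-1 b a b a b^2 a) = x*y^2*z^3 - x^2*y*z^2 - y^3*z^2 - y*z^4 + y^3 + 4*y*z^2 - 3*y
use: tr(a b a b^2 a^-1 b^-1 a^-1 b^-1) = tr(a b a b^2 a^-1 b^-1 a^-1) * tr(b) - tr(a b a b^2 a^-1 b^-1 a^-1 b) = -x*y^2*z^3 + x^2*y*z^2 + y^3*z^2 + y*z^4 - 4*y*z^2 + y
tr(a^-1 b^-2 a b a b^2 a^-1 b^-1) = tr(a b a b^2 a^-1 b^-1 a^-1 b^-1) * tr(b) - tr(a b a b^2 a^-1 b^-1 a^-1) = -x*y^3*z^3 + x^2*y^2*z^2 + y^4*z^2 + y^2*z^4 - 4*y^2*z^2 + 2
apply: tr(b a b^2 a^-1 b^-1 a^-3 b^-2 a) = tr(a^-2 b^-2 a b a b^2 a^-1 b^-1) * tr(a) - tr(a^-2 b^-2 a b a b^2 a^-1 b^-1 a) = -x^3*y^3*z^3 + x^4*y^2*z^2 + 2*x^2*y^4*z^2 + x^2*y^2*z^4 - x^3*y^3*z - x*y^5*z - 6*x^2*y^2*z^2 - y^4*z^2 - y^2*z^4 + x^3*y*z + 5*x*y^3*z + x*y*z^3 + 4*y^2*z^2 - 4*x*y*z + x^2 - 2

-x^3*y^3*z^3 + x^4*y^2*z^2 + 2*x^2*y^4*z^2 + x^2*y^2*z^4 - x^3*y^3*z - x*y^5*z - 6*x^2*y^2*z^2 - y^4*z^2 - y^2*z^4 + x^3*y*z + 5*x*y^3*z + x*y*z^3 + 4*y^2*z^2 - 4*x*y*z + x^2 - 2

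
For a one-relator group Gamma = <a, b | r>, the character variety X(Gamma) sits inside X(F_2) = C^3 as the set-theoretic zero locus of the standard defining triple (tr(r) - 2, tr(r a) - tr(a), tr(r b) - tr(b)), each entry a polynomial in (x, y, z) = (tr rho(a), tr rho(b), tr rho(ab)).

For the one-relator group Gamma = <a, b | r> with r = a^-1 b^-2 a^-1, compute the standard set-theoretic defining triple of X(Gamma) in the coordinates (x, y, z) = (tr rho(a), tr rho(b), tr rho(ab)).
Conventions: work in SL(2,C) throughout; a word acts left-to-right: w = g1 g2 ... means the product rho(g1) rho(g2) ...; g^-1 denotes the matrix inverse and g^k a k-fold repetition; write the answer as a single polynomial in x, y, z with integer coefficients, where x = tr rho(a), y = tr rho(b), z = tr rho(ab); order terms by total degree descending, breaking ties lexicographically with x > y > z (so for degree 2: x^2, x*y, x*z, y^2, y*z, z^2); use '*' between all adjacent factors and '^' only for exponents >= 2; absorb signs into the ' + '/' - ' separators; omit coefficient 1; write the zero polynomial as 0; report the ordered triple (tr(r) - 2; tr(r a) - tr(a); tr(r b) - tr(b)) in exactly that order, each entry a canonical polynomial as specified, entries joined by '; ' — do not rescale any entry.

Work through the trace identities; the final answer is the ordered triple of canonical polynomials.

trace(b^-1) = trace(b) = y
use: trace(b^-1 a) = trace(a)*trace(b) - trace(a b) = x*y - z
trace(b^-1 a^-1) = trace(b^-1)*trace(a) - trace(b^-1 a) = z
trace(a^-2 b^-1) = trace(b^-1 a^-1)*trace(a) - trace(b^-1) = x*z - y
trace(a^-2) = trace(a^-1)*trace(a) - trace(1) = x^2 - 2
apply: trace(a^-1 b^-2 a^-1) = trace(a^-2 b^-1)*trace(b) - trace(a^-2) = x*y*z - x^2 - y^2 + 2
trace(b^-2) = trace(b^-1)*trace(b) - trace(1) = y^2 - 2
trace(b^-2 a) = trace(b^-1 a)*trace(b) - trace(b^-1 a b) = x*y^2 - y*z - x
use: trace(a^-1 b^-2) = trace(b^-2)*trace(a) - trace(b^-2 a) = y*z - x
use: trace(a b a b) = trace(a b)*trace(a b) - trace(1)  (split on a) = z^2 - 2
trace(b^-1 a b a) = trace(a b a)*trace(b) - trace(a b a b)  (eliminate b^-1) = x*y*z - y^2 - z^2 + 2
use: trace(b a^-1 b^-1 a) = trace(b^-1 a b)*trace(a) - trace(b^-1 a b a)  (eliminate a^-1) = -x*y*z + x^2 + y^2 + z^2 - 2
trace(a^-1 b a^-1 b^-1) = trace(b a^-1 b^-1)*trace(a) - trace(b a^-1 b^-1 a)  (eliminate a^-1) = x*y*z - y^2 - z^2 + 2
use: trace(a^-1 b a^-1) = trace(b a^-1)*trace(a) - trace(b)  (eliminate a^-1) = x^2*y - x*z - y
trace(a^-1 b^-2 a^-1 b) = trace(a^-1 b a^-1 b^-1)*trace(b) - trace(a^-1 b a^-1)  (eliminate b^-1) = x*y^2*z - x^2*y - y^3 - y*z^2 + x*z + 3*y
assemble the triple (trace(r) - 2; trace(r a) - x; trace(r b) - y)

x*y*z - x^2 - y^2; y*z - 2*x; x*y^2*z - x^2*y - y^3 - y*z^2 + x*z + 2*y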